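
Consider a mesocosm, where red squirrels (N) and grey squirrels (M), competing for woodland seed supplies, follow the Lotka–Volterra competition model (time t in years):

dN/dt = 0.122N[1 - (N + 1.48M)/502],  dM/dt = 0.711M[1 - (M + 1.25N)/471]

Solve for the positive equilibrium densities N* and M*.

N* ≈ 230, M* ≈ 184

Setting both brackets to zero gives the nullclines N + 1.48M = 502 and 1.25N + M = 471.
Substituting M = 471 - 1.25N into the first: N(1 - 1.48·1.25) = 502 - 1.48·471.
So N* = -195/-0.85 = 230, and then M* = 471 - 1.25·230 = 184.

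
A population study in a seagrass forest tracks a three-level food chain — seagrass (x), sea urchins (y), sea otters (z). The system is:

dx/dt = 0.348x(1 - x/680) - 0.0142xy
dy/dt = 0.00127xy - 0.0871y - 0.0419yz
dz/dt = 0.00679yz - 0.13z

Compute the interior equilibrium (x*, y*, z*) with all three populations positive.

From dz/dt = 0: 0.00679y* = 0.13, so y* = 19.1.
From dx/dt = 0: 0.348(1 - x*/680) = 0.0142·19.1, giving x* = 680·(1 - 0.781) = 149.
From dy/dt = 0: 0.00127·149 - 0.0871 = 0.0419z*, so z* = 0.102/0.0419 = 2.43.

x* ≈ 149, y* ≈ 19.1, z* ≈ 2.43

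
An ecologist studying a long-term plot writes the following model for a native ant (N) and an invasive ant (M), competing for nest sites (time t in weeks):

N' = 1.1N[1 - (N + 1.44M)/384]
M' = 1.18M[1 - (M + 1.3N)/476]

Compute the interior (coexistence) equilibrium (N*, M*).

N* ≈ 346, M* ≈ 26.6

Setting both brackets to zero gives the nullclines N + 1.44M = 384 and 1.3N + M = 476.
Substituting M = 476 - 1.3N into the first: N(1 - 1.44·1.3) = 384 - 1.44·476.
So N* = -301/-0.872 = 346, and then M* = 476 - 1.3·346 = 26.6.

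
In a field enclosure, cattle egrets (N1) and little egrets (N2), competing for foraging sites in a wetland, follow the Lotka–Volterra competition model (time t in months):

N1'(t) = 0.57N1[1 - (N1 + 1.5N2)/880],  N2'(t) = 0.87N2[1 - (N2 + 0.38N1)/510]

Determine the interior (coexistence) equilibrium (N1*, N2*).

Setting both brackets to zero gives the nullclines N1 + 1.5N2 = 880 and 0.38N1 + N2 = 510.
Substituting N2 = 510 - 0.38N1 into the first: N1(1 - 1.5·0.38) = 880 - 1.5·510.
So N1* = 115/0.43 = 267, and then N2* = 510 - 0.38·267 = 408.

N1* ≈ 267, N2* ≈ 408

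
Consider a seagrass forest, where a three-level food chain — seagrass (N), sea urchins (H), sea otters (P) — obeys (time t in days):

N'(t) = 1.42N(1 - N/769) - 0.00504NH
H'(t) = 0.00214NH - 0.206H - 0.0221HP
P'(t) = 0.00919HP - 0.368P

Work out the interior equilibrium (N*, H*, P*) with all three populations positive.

From dP/dt = 0: 0.00919H* = 0.368, so H* = 40.
From dN/dt = 0: 1.42(1 - N*/769) = 0.00504·40, giving N* = 769·(1 - 0.142) = 660.
From dH/dt = 0: 0.00214·660 - 0.206 = 0.0221P*, so P* = 1.21/0.0221 = 54.6.

N* ≈ 660, H* ≈ 40, P* ≈ 54.6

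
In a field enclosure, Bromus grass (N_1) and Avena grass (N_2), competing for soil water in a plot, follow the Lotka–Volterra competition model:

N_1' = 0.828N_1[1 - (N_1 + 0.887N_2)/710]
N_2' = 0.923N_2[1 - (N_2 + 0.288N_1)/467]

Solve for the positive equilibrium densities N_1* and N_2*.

N_1* ≈ 397, N_2* ≈ 353

Setting both brackets to zero gives the nullclines N_1 + 0.887N_2 = 710 and 0.288N_1 + N_2 = 467.
Substituting N_2 = 467 - 0.288N_1 into the first: N_1(1 - 0.887·0.288) = 710 - 0.887·467.
So N_1* = 296/0.745 = 397, and then N_2* = 467 - 0.288·397 = 353.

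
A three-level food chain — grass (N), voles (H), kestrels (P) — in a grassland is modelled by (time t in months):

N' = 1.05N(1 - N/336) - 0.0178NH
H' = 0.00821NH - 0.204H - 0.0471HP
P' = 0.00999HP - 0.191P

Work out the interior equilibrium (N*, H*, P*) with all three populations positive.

From dP/dt = 0: 0.00999H* = 0.191, so H* = 19.1.
From dN/dt = 0: 1.05(1 - N*/336) = 0.0178·19.1, giving N* = 336·(1 - 0.324) = 227.
From dH/dt = 0: 0.00821·227 - 0.204 = 0.0471P*, so P* = 1.66/0.0471 = 35.3.

N* ≈ 227, H* ≈ 19.1, P* ≈ 35.3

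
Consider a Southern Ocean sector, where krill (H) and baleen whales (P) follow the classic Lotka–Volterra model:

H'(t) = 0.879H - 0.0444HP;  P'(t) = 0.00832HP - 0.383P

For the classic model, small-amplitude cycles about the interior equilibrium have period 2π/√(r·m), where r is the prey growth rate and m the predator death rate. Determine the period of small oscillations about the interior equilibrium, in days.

Here r = 0.879 and m = 0.383, so r·m = 0.337.
ω = √0.337 = 0.58 per day, hence T = 2π/ω ≈ 10.8 days.

T ≈ 10.8 days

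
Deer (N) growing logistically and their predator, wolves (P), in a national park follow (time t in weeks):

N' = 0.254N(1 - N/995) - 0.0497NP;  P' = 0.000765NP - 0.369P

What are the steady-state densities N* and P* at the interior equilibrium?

N* ≈ 482, P* ≈ 2.63

From dP/dt = 0 with P > 0: 0.000765N* = 0.369, so N* = 482.
Substitute into dN/dt = 0: 0.254(1 - 482/995) = 0.0497P*.
The bracket is 0.515, giving P* = 0.131/0.0497 = 2.63.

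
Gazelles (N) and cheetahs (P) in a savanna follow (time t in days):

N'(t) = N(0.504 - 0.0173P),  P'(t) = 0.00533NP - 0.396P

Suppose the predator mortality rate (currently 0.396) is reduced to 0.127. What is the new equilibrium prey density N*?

N* ≈ 23.8

At the interior fixed point, setting dP/dt = 0 with P > 0 fixes N* = (predator death rate)/(NP coefficient) — independent of the other coefficients.
With the change, N* = 0.127/0.00533 = 23.8; it falls from 74.3.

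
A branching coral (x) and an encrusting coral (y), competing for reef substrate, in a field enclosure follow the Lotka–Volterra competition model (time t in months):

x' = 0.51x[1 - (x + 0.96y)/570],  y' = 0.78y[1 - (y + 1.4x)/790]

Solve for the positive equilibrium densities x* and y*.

Setting both brackets to zero gives the nullclines x + 0.96y = 570 and 1.4x + y = 790.
Substituting y = 790 - 1.4x into the first: x(1 - 0.96·1.4) = 570 - 0.96·790.
So x* = -188/-0.344 = 548, and then y* = 790 - 1.4·548 = 23.3.

x* ≈ 548, y* ≈ 23.3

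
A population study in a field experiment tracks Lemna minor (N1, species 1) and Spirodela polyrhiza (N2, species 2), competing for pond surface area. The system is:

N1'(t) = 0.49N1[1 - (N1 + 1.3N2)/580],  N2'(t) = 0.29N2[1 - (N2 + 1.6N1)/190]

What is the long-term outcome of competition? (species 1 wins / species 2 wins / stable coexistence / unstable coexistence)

Compare the nullcline intercepts: K1/α12 = 580/1.3 = 446 > K2 = 190; K2/α21 = 190/1.6 = 119 < K1 = 580.
Since the inequalities point opposite ways, species 1 can invade but species 2 cannot.

species 1 excludes species 2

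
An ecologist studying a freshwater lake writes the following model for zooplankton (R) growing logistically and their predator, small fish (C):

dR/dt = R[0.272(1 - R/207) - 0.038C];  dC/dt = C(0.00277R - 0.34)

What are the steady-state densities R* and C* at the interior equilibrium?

R* ≈ 123, C* ≈ 2.91

From dC/dt = 0 with C > 0: 0.00277R* = 0.34, so R* = 123.
Substitute into dR/dt = 0: 0.272(1 - 123/207) = 0.038C*.
The bracket is 0.407, giving C* = 0.111/0.038 = 2.91.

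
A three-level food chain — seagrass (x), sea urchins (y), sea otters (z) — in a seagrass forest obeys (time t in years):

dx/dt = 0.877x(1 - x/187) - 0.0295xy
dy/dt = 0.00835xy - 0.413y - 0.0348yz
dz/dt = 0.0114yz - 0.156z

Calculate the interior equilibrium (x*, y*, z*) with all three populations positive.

x* ≈ 101, y* ≈ 13.7, z* ≈ 12.3

From dz/dt = 0: 0.0114y* = 0.156, so y* = 13.7.
From dx/dt = 0: 0.877(1 - x*/187) = 0.0295·13.7, giving x* = 187·(1 - 0.46) = 101.
From dy/dt = 0: 0.00835·101 - 0.413 = 0.0348z*, so z* = 0.43/0.0348 = 12.3.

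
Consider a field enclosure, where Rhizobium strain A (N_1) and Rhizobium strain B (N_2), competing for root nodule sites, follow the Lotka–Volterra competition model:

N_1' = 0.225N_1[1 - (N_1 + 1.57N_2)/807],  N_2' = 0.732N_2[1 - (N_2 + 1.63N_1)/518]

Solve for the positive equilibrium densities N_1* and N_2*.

Setting both brackets to zero gives the nullclines N_1 + 1.57N_2 = 807 and 1.63N_1 + N_2 = 518.
Substituting N_2 = 518 - 1.63N_1 into the first: N_1(1 - 1.57·1.63) = 807 - 1.57·518.
So N_1* = -6.26/-1.56 = 4.02, and then N_2* = 518 - 1.63·4.02 = 511.

N_1* ≈ 4.02, N_2* ≈ 511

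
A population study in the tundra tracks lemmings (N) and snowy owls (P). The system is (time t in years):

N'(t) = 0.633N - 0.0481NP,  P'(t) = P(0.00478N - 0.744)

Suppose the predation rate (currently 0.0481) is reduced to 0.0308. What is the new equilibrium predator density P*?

P* ≈ 20.6

At the interior fixed point, setting dN/dt = 0 with N > 0 fixes P* = (prey growth rate)/(NP coefficient) — independent of the other coefficients.
With the change, P* = 0.633/0.0308 = 20.6; it rises from 13.2.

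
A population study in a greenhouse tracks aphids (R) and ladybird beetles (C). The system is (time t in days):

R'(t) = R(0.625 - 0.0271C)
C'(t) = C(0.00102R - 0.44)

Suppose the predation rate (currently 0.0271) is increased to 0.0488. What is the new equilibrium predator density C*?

C* ≈ 12.8

At the interior fixed point, setting dR/dt = 0 with R > 0 fixes C* = (prey growth rate)/(RC coefficient) — independent of the other coefficients.
With the change, C* = 0.625/0.0488 = 12.8; it falls from 23.1.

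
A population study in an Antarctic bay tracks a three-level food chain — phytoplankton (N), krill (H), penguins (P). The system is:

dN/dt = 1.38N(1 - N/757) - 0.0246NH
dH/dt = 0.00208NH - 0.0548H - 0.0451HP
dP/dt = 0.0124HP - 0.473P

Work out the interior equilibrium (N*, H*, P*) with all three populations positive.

From dP/dt = 0: 0.0124H* = 0.473, so H* = 38.1.
From dN/dt = 0: 1.38(1 - N*/757) = 0.0246·38.1, giving N* = 757·(1 - 0.68) = 242.
From dH/dt = 0: 0.00208·242 - 0.0548 = 0.0451P*, so P* = 0.449/0.0451 = 9.96.

N* ≈ 242, H* ≈ 38.1, P* ≈ 9.96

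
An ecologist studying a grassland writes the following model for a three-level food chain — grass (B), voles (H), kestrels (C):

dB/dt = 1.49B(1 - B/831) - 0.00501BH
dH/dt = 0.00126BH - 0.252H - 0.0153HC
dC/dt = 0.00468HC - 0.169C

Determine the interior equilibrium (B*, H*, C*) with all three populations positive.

B* ≈ 730, H* ≈ 36.1, C* ≈ 43.7

From dC/dt = 0: 0.00468H* = 0.169, so H* = 36.1.
From dB/dt = 0: 1.49(1 - B*/831) = 0.00501·36.1, giving B* = 831·(1 - 0.121) = 730.
From dH/dt = 0: 0.00126·730 - 0.252 = 0.0153C*, so C* = 0.668/0.0153 = 43.7.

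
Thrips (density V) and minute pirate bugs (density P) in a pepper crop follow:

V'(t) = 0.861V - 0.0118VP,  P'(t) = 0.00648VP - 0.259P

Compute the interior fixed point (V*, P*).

V* ≈ 40, P* ≈ 73

Set dP/dt = 0 with P > 0: 0.00648V - 0.259 = 0, so V* = 0.259/0.00648 = 40.
Set dV/dt = 0 with V > 0: 0.861 - 0.0118P = 0, so P* = 0.861/0.0118 = 73.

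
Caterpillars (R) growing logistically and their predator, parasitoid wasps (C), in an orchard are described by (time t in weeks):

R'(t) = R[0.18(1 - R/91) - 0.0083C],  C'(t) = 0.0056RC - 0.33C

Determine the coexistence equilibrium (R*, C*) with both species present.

R* ≈ 58.9, C* ≈ 7.64

From dC/dt = 0 with C > 0: 0.0056R* = 0.33, so R* = 58.9.
Substitute into dR/dt = 0: 0.18(1 - 58.9/91) = 0.0083C*.
The bracket is 0.352, giving C* = 0.0634/0.0083 = 7.64.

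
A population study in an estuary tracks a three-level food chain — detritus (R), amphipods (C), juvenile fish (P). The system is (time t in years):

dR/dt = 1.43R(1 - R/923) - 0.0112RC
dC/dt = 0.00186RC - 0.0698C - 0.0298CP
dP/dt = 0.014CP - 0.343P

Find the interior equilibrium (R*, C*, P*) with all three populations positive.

R* ≈ 746, C* ≈ 24.5, P* ≈ 44.2

From dP/dt = 0: 0.014C* = 0.343, so C* = 24.5.
From dR/dt = 0: 1.43(1 - R*/923) = 0.0112·24.5, giving R* = 923·(1 - 0.192) = 746.
From dC/dt = 0: 0.00186·746 - 0.0698 = 0.0298P*, so P* = 1.32/0.0298 = 44.2.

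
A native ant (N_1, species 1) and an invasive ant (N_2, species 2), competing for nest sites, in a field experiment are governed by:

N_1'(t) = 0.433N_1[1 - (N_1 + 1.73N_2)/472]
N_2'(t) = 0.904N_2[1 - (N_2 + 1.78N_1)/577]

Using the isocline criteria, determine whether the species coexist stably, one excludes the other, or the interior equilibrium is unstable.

unstable coexistence (outcome depends on initial conditions)

Compare the nullcline intercepts: K1/α12 = 472/1.73 = 273 < K2 = 577; K2/α21 = 577/1.78 = 324 < K1 = 472.
Since both are reversed, neither can invade when rare; the interior point is a saddle.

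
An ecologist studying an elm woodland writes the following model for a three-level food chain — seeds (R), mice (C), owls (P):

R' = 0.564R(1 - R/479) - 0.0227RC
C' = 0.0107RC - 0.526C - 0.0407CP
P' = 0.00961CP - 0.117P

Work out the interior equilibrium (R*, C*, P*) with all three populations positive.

R* ≈ 244, C* ≈ 12.2, P* ≈ 51.3

From dP/dt = 0: 0.00961C* = 0.117, so C* = 12.2.
From dR/dt = 0: 0.564(1 - R*/479) = 0.0227·12.2, giving R* = 479·(1 - 0.49) = 244.
From dC/dt = 0: 0.0107·244 - 0.526 = 0.0407P*, so P* = 2.09/0.0407 = 51.3.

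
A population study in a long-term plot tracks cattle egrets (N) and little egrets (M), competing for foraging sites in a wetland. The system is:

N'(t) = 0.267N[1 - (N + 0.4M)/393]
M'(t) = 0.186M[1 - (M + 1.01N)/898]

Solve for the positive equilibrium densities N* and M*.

Setting both brackets to zero gives the nullclines N + 0.4M = 393 and 1.01N + M = 898.
Substituting M = 898 - 1.01N into the first: N(1 - 0.4·1.01) = 393 - 0.4·898.
So N* = 33.8/0.596 = 56.7, and then M* = 898 - 1.01·56.7 = 841.

N* ≈ 56.7, M* ≈ 841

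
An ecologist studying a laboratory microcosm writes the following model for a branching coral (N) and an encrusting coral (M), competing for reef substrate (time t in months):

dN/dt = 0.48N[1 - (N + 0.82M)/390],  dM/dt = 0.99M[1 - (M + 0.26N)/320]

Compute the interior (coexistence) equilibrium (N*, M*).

N* ≈ 162, M* ≈ 278

Setting both brackets to zero gives the nullclines N + 0.82M = 390 and 0.26N + M = 320.
Substituting M = 320 - 0.26N into the first: N(1 - 0.82·0.26) = 390 - 0.82·320.
So N* = 128/0.787 = 162, and then M* = 320 - 0.26·162 = 278.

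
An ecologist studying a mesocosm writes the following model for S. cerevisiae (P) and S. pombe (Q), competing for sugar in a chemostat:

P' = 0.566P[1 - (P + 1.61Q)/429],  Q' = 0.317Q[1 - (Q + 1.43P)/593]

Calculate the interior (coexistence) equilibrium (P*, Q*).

Setting both brackets to zero gives the nullclines P + 1.61Q = 429 and 1.43P + Q = 593.
Substituting Q = 593 - 1.43P into the first: P(1 - 1.61·1.43) = 429 - 1.61·593.
So P* = -526/-1.3 = 404, and then Q* = 593 - 1.43·404 = 15.7.

P* ≈ 404, Q* ≈ 15.7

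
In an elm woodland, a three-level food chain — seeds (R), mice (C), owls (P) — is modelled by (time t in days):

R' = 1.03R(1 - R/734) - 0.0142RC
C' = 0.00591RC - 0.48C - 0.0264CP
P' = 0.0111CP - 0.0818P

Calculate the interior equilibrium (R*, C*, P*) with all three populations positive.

From dP/dt = 0: 0.0111C* = 0.0818, so C* = 7.37.
From dR/dt = 0: 1.03(1 - R*/734) = 0.0142·7.37, giving R* = 734·(1 - 0.102) = 659.
From dC/dt = 0: 0.00591·659 - 0.48 = 0.0264P*, so P* = 3.42/0.0264 = 129.

R* ≈ 659, C* ≈ 7.37, P* ≈ 129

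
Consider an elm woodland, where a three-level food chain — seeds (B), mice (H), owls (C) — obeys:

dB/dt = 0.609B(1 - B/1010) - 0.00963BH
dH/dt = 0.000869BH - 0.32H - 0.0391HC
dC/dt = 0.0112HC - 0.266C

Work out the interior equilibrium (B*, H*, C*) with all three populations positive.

B* ≈ 631, H* ≈ 23.8, C* ≈ 5.83

From dC/dt = 0: 0.0112H* = 0.266, so H* = 23.8.
From dB/dt = 0: 0.609(1 - B*/1010) = 0.00963·23.8, giving B* = 1010·(1 - 0.376) = 631.
From dH/dt = 0: 0.000869·631 - 0.32 = 0.0391C*, so C* = 0.228/0.0391 = 5.83.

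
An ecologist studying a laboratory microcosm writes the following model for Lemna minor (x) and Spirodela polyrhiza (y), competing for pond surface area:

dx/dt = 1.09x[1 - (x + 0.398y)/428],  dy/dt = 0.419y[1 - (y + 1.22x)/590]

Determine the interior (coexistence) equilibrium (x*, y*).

Setting both brackets to zero gives the nullclines x + 0.398y = 428 and 1.22x + y = 590.
Substituting y = 590 - 1.22x into the first: x(1 - 0.398·1.22) = 428 - 0.398·590.
So x* = 193/0.514 = 376, and then y* = 590 - 1.22·376 = 132.

x* ≈ 376, y* ≈ 132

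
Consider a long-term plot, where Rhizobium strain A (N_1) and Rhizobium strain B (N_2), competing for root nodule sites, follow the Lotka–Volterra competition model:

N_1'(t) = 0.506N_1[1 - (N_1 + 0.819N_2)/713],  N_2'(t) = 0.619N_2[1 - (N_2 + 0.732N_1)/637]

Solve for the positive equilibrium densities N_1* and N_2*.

Setting both brackets to zero gives the nullclines N_1 + 0.819N_2 = 713 and 0.732N_1 + N_2 = 637.
Substituting N_2 = 637 - 0.732N_1 into the first: N_1(1 - 0.819·0.732) = 713 - 0.819·637.
So N_1* = 191/0.4 = 478, and then N_2* = 637 - 0.732·478 = 287.

N_1* ≈ 478, N_2* ≈ 287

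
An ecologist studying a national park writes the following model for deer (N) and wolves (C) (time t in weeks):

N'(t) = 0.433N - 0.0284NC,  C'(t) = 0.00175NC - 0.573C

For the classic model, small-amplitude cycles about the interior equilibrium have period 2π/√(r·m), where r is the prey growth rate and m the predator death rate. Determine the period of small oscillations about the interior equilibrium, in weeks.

Here r = 0.433 and m = 0.573, so r·m = 0.248.
ω = √0.248 = 0.498 per week, hence T = 2π/ω ≈ 12.6 weeks.

T ≈ 12.6 weeks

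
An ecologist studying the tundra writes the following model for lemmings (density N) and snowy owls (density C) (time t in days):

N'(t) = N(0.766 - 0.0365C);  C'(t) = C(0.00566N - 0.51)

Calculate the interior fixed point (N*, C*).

Set dC/dt = 0 with C > 0: 0.00566N - 0.51 = 0, so N* = 0.51/0.00566 = 90.1.
Set dN/dt = 0 with N > 0: 0.766 - 0.0365C = 0, so C* = 0.766/0.0365 = 21.

N* ≈ 90.1, C* ≈ 21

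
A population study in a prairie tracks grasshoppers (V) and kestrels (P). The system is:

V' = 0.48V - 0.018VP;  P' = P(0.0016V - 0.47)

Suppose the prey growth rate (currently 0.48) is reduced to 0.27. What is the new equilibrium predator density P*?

P* ≈ 15

At the interior fixed point, setting dV/dt = 0 with V > 0 fixes P* = (prey growth rate)/(VP coefficient) — independent of the other coefficients.
With the change, P* = 0.27/0.018 = 15; it falls from 26.7.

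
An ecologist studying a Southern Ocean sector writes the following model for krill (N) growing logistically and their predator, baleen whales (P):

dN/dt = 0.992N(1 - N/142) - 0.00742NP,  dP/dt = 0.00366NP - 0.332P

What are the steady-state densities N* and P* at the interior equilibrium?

N* ≈ 90.7, P* ≈ 48.3

From dP/dt = 0 with P > 0: 0.00366N* = 0.332, so N* = 90.7.
Substitute into dN/dt = 0: 0.992(1 - 90.7/142) = 0.00742P*.
The bracket is 0.361, giving P* = 0.358/0.00742 = 48.3.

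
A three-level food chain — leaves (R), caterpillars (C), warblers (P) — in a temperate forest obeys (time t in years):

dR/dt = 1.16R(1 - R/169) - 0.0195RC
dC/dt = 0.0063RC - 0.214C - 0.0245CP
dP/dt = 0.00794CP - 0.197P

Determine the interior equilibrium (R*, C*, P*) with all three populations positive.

From dP/dt = 0: 0.00794C* = 0.197, so C* = 24.8.
From dR/dt = 0: 1.16(1 - R*/169) = 0.0195·24.8, giving R* = 169·(1 - 0.417) = 98.5.
From dC/dt = 0: 0.0063·98.5 - 0.214 = 0.0245P*, so P* = 0.407/0.0245 = 16.6.

R* ≈ 98.5, C* ≈ 24.8, P* ≈ 16.6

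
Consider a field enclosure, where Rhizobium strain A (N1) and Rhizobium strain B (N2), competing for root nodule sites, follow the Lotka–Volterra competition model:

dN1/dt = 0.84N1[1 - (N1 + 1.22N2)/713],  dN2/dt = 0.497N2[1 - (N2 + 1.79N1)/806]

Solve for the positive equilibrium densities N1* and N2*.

N1* ≈ 228, N2* ≈ 397

Setting both brackets to zero gives the nullclines N1 + 1.22N2 = 713 and 1.79N1 + N2 = 806.
Substituting N2 = 806 - 1.79N1 into the first: N1(1 - 1.22·1.79) = 713 - 1.22·806.
So N1* = -270/-1.18 = 228, and then N2* = 806 - 1.79·228 = 397.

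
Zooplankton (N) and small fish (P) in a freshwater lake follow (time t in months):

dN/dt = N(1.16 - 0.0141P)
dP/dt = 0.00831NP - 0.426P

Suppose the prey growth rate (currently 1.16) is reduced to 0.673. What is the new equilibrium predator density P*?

At the interior fixed point, setting dN/dt = 0 with N > 0 fixes P* = (prey growth rate)/(NP coefficient) — independent of the other coefficients.
With the change, P* = 0.673/0.0141 = 47.7; it falls from 82.3.

P* ≈ 47.7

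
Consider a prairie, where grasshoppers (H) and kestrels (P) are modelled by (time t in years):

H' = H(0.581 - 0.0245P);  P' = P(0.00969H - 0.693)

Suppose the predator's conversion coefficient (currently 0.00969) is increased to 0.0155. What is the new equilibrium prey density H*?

H* ≈ 44.7

At the interior fixed point, setting dP/dt = 0 with P > 0 fixes H* = (predator death rate)/(HP coefficient) — independent of the other coefficients.
With the change, H* = 0.693/0.0155 = 44.7; it falls from 71.5.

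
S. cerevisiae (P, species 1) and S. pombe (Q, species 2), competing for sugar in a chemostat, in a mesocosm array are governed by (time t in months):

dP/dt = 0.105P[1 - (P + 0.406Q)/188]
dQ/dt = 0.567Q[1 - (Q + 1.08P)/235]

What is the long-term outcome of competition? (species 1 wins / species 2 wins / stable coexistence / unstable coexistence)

stable coexistence

Compare the nullcline intercepts: K1/α12 = 188/0.406 = 463 > K2 = 235; K2/α21 = 235/1.08 = 218 > K1 = 188.
Since both inequalities hold, each species can invade when rare, so the interior equilibrium is stable.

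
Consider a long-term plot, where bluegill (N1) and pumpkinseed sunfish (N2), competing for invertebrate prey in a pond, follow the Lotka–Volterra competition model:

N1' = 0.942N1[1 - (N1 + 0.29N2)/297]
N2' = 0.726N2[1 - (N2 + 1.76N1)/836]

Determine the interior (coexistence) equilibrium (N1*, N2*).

Setting both brackets to zero gives the nullclines N1 + 0.29N2 = 297 and 1.76N1 + N2 = 836.
Substituting N2 = 836 - 1.76N1 into the first: N1(1 - 0.29·1.76) = 297 - 0.29·836.
So N1* = 54.6/0.49 = 111, and then N2* = 836 - 1.76·111 = 640.

N1* ≈ 111, N2* ≈ 640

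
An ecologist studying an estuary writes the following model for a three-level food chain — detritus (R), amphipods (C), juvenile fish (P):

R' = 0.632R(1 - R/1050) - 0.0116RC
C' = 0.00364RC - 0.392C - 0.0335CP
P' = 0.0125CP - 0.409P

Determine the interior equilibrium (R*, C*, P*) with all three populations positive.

R* ≈ 419, C* ≈ 32.7, P* ≈ 33.9

From dP/dt = 0: 0.0125C* = 0.409, so C* = 32.7.
From dR/dt = 0: 0.632(1 - R*/1050) = 0.0116·32.7, giving R* = 1050·(1 - 0.601) = 419.
From dC/dt = 0: 0.00364·419 - 0.392 = 0.0335P*, so P* = 1.13/0.0335 = 33.9.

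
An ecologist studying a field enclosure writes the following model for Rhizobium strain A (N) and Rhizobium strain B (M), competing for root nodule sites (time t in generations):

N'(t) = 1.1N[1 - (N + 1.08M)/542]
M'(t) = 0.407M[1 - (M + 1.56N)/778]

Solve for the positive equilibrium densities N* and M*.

N* ≈ 436, M* ≈ 98.6

Setting both brackets to zero gives the nullclines N + 1.08M = 542 and 1.56N + M = 778.
Substituting M = 778 - 1.56N into the first: N(1 - 1.08·1.56) = 542 - 1.08·778.
So N* = -298/-0.685 = 436, and then M* = 778 - 1.56·436 = 98.6.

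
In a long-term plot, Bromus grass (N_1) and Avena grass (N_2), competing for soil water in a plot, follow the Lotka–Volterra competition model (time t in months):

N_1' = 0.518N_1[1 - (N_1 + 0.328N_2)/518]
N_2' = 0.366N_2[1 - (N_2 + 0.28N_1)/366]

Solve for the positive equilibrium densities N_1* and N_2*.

Setting both brackets to zero gives the nullclines N_1 + 0.328N_2 = 518 and 0.28N_1 + N_2 = 366.
Substituting N_2 = 366 - 0.28N_1 into the first: N_1(1 - 0.328·0.28) = 518 - 0.328·366.
So N_1* = 398/0.908 = 438, and then N_2* = 366 - 0.28·438 = 243.

N_1* ≈ 438, N_2* ≈ 243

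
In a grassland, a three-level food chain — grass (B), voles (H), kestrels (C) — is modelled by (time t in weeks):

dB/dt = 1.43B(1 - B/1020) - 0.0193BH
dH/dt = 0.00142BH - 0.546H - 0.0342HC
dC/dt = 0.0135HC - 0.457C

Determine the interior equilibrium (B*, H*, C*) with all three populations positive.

From dC/dt = 0: 0.0135H* = 0.457, so H* = 33.9.
From dB/dt = 0: 1.43(1 - B*/1020) = 0.0193·33.9, giving B* = 1020·(1 - 0.457) = 554.
From dH/dt = 0: 0.00142·554 - 0.546 = 0.0342C*, so C* = 0.241/0.0342 = 7.04.

B* ≈ 554, H* ≈ 33.9, C* ≈ 7.04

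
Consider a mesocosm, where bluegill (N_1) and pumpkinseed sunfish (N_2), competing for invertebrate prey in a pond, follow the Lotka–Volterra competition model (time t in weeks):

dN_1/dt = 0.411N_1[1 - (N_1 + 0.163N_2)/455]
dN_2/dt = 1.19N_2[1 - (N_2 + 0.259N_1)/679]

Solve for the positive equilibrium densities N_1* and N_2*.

N_1* ≈ 360, N_2* ≈ 586

Setting both brackets to zero gives the nullclines N_1 + 0.163N_2 = 455 and 0.259N_1 + N_2 = 679.
Substituting N_2 = 679 - 0.259N_1 into the first: N_1(1 - 0.163·0.259) = 455 - 0.163·679.
So N_1* = 344/0.958 = 360, and then N_2* = 679 - 0.259·360 = 586.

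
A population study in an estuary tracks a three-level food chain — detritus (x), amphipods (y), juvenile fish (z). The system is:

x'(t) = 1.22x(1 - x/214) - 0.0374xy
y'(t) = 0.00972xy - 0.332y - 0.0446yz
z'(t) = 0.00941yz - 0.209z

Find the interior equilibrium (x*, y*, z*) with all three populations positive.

From dz/dt = 0: 0.00941y* = 0.209, so y* = 22.2.
From dx/dt = 0: 1.22(1 - x*/214) = 0.0374·22.2, giving x* = 214·(1 - 0.681) = 68.3.
From dy/dt = 0: 0.00972·68.3 - 0.332 = 0.0446z*, so z* = 0.332/0.0446 = 7.44.

x* ≈ 68.3, y* ≈ 22.2, z* ≈ 7.44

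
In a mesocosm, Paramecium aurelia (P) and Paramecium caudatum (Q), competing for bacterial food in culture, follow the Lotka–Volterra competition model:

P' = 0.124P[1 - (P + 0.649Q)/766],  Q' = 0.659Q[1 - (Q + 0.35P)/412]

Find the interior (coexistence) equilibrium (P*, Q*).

P* ≈ 645, Q* ≈ 186

Setting both brackets to zero gives the nullclines P + 0.649Q = 766 and 0.35P + Q = 412.
Substituting Q = 412 - 0.35P into the first: P(1 - 0.649·0.35) = 766 - 0.649·412.
So P* = 499/0.773 = 645, and then Q* = 412 - 0.35·645 = 186.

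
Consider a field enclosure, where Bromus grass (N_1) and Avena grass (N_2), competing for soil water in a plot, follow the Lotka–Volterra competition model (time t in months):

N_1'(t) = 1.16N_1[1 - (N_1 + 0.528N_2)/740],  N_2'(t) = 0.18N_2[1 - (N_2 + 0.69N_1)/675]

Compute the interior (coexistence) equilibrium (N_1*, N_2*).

N_1* ≈ 603, N_2* ≈ 259

Setting both brackets to zero gives the nullclines N_1 + 0.528N_2 = 740 and 0.69N_1 + N_2 = 675.
Substituting N_2 = 675 - 0.69N_1 into the first: N_1(1 - 0.528·0.69) = 740 - 0.528·675.
So N_1* = 384/0.636 = 603, and then N_2* = 675 - 0.69·603 = 259.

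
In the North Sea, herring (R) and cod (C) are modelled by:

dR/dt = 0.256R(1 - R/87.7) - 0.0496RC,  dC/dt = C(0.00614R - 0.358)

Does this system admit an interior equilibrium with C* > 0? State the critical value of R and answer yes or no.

Threshold R = 58.3; K > 58.3, so yes, the predator persists.

The predator equation gives dC/dt > 0 only when R > 0.358/0.00614 = 58.3.
Without the predator, R → K = 87.7. Since 87.7 > 58.3, the predator can invade and persist.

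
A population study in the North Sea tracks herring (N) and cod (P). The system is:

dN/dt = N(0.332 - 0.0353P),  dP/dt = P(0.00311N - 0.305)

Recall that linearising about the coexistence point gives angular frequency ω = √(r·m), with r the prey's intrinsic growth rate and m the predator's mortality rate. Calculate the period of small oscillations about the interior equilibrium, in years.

Here r = 0.332 and m = 0.305, so r·m = 0.101.
ω = √0.101 = 0.318 per year, hence T = 2π/ω ≈ 19.7 years.

T ≈ 19.7 years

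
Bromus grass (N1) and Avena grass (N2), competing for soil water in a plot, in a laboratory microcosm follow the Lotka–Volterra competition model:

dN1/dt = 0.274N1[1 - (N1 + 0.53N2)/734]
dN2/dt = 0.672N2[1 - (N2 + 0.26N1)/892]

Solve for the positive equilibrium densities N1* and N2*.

N1* ≈ 303, N2* ≈ 813

Setting both brackets to zero gives the nullclines N1 + 0.53N2 = 734 and 0.26N1 + N2 = 892.
Substituting N2 = 892 - 0.26N1 into the first: N1(1 - 0.53·0.26) = 734 - 0.53·892.
So N1* = 261/0.862 = 303, and then N2* = 892 - 0.26·303 = 813.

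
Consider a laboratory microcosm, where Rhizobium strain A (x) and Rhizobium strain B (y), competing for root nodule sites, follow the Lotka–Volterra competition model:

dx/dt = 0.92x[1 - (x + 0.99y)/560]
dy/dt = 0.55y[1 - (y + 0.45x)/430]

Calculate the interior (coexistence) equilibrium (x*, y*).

Setting both brackets to zero gives the nullclines x + 0.99y = 560 and 0.45x + y = 430.
Substituting y = 430 - 0.45x into the first: x(1 - 0.99·0.45) = 560 - 0.99·430.
So x* = 134/0.554 = 242, and then y* = 430 - 0.45·242 = 321.

x* ≈ 242, y* ≈ 321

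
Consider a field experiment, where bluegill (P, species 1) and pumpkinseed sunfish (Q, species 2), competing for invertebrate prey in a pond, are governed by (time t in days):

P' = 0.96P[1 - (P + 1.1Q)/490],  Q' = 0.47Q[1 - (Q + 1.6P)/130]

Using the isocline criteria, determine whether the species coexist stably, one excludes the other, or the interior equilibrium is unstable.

Compare the nullcline intercepts: K1/α12 = 490/1.1 = 445 > K2 = 130; K2/α21 = 130/1.6 = 81.2 < K1 = 490.
Since the inequalities point opposite ways, species 1 can invade but species 2 cannot.

species 1 excludes species 2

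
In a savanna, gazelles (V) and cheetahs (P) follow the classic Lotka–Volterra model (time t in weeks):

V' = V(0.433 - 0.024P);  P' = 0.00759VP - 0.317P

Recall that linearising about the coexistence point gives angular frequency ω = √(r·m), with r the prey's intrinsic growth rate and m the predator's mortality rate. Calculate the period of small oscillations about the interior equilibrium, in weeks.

T ≈ 17 weeks

Here r = 0.433 and m = 0.317, so r·m = 0.137.
ω = √0.137 = 0.37 per week, hence T = 2π/ω ≈ 17 weeks.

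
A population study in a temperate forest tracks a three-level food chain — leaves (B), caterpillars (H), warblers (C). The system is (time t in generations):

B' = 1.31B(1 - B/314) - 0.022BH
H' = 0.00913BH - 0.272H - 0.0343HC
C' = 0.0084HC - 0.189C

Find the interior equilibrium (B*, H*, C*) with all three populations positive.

From dC/dt = 0: 0.0084H* = 0.189, so H* = 22.5.
From dB/dt = 0: 1.31(1 - B*/314) = 0.022·22.5, giving B* = 314·(1 - 0.378) = 195.
From dH/dt = 0: 0.00913·195 - 0.272 = 0.0343C*, so C* = 1.51/0.0343 = 44.1.

B* ≈ 195, H* ≈ 22.5, C* ≈ 44.1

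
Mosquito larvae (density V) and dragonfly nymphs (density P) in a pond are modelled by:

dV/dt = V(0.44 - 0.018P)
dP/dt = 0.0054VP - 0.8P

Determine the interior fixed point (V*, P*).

V* ≈ 148, P* ≈ 24.4

Set dP/dt = 0 with P > 0: 0.0054V - 0.8 = 0, so V* = 0.8/0.0054 = 148.
Set dV/dt = 0 with V > 0: 0.44 - 0.018P = 0, so P* = 0.44/0.018 = 24.4.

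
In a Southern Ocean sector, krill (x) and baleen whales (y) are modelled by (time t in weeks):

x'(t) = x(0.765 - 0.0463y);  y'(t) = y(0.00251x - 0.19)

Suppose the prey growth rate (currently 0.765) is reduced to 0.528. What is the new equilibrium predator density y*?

y* ≈ 11.4

At the interior fixed point, setting dx/dt = 0 with x > 0 fixes y* = (prey growth rate)/(xy coefficient) — independent of the other coefficients.
With the change, y* = 0.528/0.0463 = 11.4; it falls from 16.5.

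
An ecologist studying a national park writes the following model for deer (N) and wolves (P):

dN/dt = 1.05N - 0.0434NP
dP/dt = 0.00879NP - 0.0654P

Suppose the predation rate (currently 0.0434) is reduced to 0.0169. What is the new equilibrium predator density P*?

At the interior fixed point, setting dN/dt = 0 with N > 0 fixes P* = (prey growth rate)/(NP coefficient) — independent of the other coefficients.
With the change, P* = 1.05/0.0169 = 62.1; it rises from 24.2.

P* ≈ 62.1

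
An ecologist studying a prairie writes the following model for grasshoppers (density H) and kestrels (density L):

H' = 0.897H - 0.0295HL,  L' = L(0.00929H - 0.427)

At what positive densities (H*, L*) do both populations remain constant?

H* ≈ 46, L* ≈ 30.4

Set dL/dt = 0 with L > 0: 0.00929H - 0.427 = 0, so H* = 0.427/0.00929 = 46.
Set dH/dt = 0 with H > 0: 0.897 - 0.0295L = 0, so L* = 0.897/0.0295 = 30.4.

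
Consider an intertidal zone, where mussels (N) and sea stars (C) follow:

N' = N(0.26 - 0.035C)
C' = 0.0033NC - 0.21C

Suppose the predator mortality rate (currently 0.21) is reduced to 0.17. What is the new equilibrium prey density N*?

At the interior fixed point, setting dC/dt = 0 with C > 0 fixes N* = (predator death rate)/(NC coefficient) — independent of the other coefficients.
With the change, N* = 0.17/0.0033 = 51.5; it falls from 63.6.

N* ≈ 51.5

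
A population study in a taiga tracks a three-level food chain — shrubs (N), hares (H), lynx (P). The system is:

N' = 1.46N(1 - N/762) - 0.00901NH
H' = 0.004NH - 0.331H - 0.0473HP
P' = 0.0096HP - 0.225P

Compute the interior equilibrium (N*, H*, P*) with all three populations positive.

N* ≈ 652, H* ≈ 23.4, P* ≈ 48.1

From dP/dt = 0: 0.0096H* = 0.225, so H* = 23.4.
From dN/dt = 0: 1.46(1 - N*/762) = 0.00901·23.4, giving N* = 762·(1 - 0.145) = 652.
From dH/dt = 0: 0.004·652 - 0.331 = 0.0473P*, so P* = 2.28/0.0473 = 48.1.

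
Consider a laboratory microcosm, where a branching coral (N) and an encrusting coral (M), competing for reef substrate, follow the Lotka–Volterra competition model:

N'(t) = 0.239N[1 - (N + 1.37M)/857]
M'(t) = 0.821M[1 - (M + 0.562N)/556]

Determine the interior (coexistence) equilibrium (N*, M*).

N* ≈ 414, M* ≈ 323

Setting both brackets to zero gives the nullclines N + 1.37M = 857 and 0.562N + M = 556.
Substituting M = 556 - 0.562N into the first: N(1 - 1.37·0.562) = 857 - 1.37·556.
So N* = 95.3/0.23 = 414, and then M* = 556 - 0.562·414 = 323.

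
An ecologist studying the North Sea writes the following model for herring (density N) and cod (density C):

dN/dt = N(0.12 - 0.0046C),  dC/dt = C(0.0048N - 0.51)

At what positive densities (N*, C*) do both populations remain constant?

N* ≈ 106, C* ≈ 26.1

Set dC/dt = 0 with C > 0: 0.0048N - 0.51 = 0, so N* = 0.51/0.0048 = 106.
Set dN/dt = 0 with N > 0: 0.12 - 0.0046C = 0, so C* = 0.12/0.0046 = 26.1.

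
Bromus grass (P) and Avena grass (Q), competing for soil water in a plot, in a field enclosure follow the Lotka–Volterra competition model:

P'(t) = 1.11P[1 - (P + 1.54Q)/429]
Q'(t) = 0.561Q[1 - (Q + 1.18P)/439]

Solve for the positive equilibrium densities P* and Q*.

Setting both brackets to zero gives the nullclines P + 1.54Q = 429 and 1.18P + Q = 439.
Substituting Q = 439 - 1.18P into the first: P(1 - 1.54·1.18) = 429 - 1.54·439.
So P* = -247/-0.817 = 302, and then Q* = 439 - 1.18·302 = 82.3.

P* ≈ 302, Q* ≈ 82.3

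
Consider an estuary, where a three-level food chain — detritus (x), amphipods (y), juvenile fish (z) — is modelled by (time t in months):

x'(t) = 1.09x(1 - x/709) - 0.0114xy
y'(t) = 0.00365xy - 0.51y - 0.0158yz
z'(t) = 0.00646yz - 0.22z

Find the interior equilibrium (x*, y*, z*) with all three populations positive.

x* ≈ 456, y* ≈ 34.1, z* ≈ 73.2

From dz/dt = 0: 0.00646y* = 0.22, so y* = 34.1.
From dx/dt = 0: 1.09(1 - x*/709) = 0.0114·34.1, giving x* = 709·(1 - 0.356) = 456.
From dy/dt = 0: 0.00365·456 - 0.51 = 0.0158z*, so z* = 1.16/0.0158 = 73.2.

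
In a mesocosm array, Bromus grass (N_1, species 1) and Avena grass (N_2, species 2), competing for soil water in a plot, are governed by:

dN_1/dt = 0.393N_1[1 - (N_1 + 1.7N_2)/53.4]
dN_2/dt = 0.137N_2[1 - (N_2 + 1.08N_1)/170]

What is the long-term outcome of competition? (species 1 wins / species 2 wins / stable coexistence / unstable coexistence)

Compare the nullcline intercepts: K1/α12 = 53.4/1.7 = 31.4 < K2 = 170; K2/α21 = 170/1.08 = 157 > K1 = 53.4.
Since the inequalities point opposite ways, species 2 can invade but species 1 cannot.

species 2 excludes species 1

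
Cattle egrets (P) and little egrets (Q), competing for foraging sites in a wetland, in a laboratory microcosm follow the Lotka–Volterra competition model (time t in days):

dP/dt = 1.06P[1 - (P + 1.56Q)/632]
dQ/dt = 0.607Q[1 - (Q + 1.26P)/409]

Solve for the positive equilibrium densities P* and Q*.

Setting both brackets to zero gives the nullclines P + 1.56Q = 632 and 1.26P + Q = 409.
Substituting Q = 409 - 1.26P into the first: P(1 - 1.56·1.26) = 632 - 1.56·409.
So P* = -6.04/-0.966 = 6.26, and then Q* = 409 - 1.26·6.26 = 401.

P* ≈ 6.26, Q* ≈ 401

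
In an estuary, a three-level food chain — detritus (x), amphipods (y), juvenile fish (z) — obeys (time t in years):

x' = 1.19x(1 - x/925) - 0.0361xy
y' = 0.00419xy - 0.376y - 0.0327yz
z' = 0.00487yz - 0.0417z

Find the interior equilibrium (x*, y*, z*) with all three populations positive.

x* ≈ 685, y* ≈ 8.56, z* ≈ 76.2

From dz/dt = 0: 0.00487y* = 0.0417, so y* = 8.56.
From dx/dt = 0: 1.19(1 - x*/925) = 0.0361·8.56, giving x* = 925·(1 - 0.26) = 685.
From dy/dt = 0: 0.00419·685 - 0.376 = 0.0327z*, so z* = 2.49/0.0327 = 76.2.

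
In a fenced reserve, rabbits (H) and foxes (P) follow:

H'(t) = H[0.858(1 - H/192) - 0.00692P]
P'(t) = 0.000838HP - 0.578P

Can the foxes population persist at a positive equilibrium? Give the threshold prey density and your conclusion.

The predator equation gives dP/dt > 0 only when H > 0.578/0.000838 = 690.
Without the predator, H → K = 192. Since 192 < 690, the predator cannot invade.

Threshold H = 690; K < 690, so no, the predator goes extinct.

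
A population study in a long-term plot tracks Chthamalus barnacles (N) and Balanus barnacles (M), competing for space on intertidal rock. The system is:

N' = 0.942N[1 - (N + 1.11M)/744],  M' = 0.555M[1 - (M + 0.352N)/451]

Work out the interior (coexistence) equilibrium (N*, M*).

Setting both brackets to zero gives the nullclines N + 1.11M = 744 and 0.352N + M = 451.
Substituting M = 451 - 0.352N into the first: N(1 - 1.11·0.352) = 744 - 1.11·451.
So N* = 243/0.609 = 399, and then M* = 451 - 0.352·399 = 310.

N* ≈ 399, M* ≈ 310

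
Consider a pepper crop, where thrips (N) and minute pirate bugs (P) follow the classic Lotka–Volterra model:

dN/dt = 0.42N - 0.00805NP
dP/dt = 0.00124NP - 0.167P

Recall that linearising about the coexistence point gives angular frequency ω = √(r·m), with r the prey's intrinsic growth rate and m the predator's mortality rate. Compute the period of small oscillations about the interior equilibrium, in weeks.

T ≈ 23.7 weeks

Here r = 0.42 and m = 0.167, so r·m = 0.0701.
ω = √0.0701 = 0.265 per week, hence T = 2π/ω ≈ 23.7 weeks.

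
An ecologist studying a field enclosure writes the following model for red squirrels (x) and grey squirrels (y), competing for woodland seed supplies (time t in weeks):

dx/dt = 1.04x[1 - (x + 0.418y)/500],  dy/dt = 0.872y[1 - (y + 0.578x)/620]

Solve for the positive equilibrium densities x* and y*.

x* ≈ 318, y* ≈ 436

Setting both brackets to zero gives the nullclines x + 0.418y = 500 and 0.578x + y = 620.
Substituting y = 620 - 0.578x into the first: x(1 - 0.418·0.578) = 500 - 0.418·620.
So x* = 241/0.758 = 318, and then y* = 620 - 0.578·318 = 436.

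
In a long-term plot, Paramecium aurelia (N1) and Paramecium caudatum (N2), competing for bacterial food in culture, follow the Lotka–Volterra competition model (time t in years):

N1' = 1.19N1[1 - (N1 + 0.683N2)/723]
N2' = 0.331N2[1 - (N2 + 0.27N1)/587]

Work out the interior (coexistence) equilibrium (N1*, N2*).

N1* ≈ 395, N2* ≈ 480

Setting both brackets to zero gives the nullclines N1 + 0.683N2 = 723 and 0.27N1 + N2 = 587.
Substituting N2 = 587 - 0.27N1 into the first: N1(1 - 0.683·0.27) = 723 - 0.683·587.
So N1* = 322/0.816 = 395, and then N2* = 587 - 0.27·395 = 480.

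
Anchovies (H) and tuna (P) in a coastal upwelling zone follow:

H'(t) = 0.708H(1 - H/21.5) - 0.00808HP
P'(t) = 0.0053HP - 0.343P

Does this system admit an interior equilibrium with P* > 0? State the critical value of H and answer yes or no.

Threshold H = 64.7; K < 64.7, so no, the predator goes extinct.

The predator equation gives dP/dt > 0 only when H > 0.343/0.0053 = 64.7.
Without the predator, H → K = 21.5. Since 21.5 < 64.7, the predator cannot invade.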